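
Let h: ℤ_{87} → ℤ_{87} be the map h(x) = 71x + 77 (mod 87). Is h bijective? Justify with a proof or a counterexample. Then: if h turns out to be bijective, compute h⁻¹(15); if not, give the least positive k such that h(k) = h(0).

80

If h(u) = h(v), then 71u ≡ 71v (mod 87). Because gcd(71, 87) = 1, we may cancel 71 to get u ≡ v (mod 87).
We now compute 71⁻¹ mod 87 explicitly. Euclid's algorithm: 87 = 1·71 + 16, 71 = 4·16 + 7, 16 = 2·7 + 2, 7 = 3·2 + 1; back-substituting gives 1 = 38·71 − 31·87, so 71⁻¹ ≡ 38 (mod 87).
Then y ↦ 38(y − 77) is a two-sided inverse to h, so every y ∈ ℤ_{87} has a preimage.
Therefore h is bijective.
Since h is bijective, we compute h⁻¹(15): solve 71x + 77 ≡ 15 (mod 87), i.e. 71x ≡ 25 (mod 87).
Multiplying by 71⁻¹ = 38 gives x ≡ 38·25 = 950 = 10·87 + 80 ≡ 80 (mod 87).
Check: h(80) = 71·80 + 77 = 5757 = 66·87 + 15 ≡ 15 (mod 87).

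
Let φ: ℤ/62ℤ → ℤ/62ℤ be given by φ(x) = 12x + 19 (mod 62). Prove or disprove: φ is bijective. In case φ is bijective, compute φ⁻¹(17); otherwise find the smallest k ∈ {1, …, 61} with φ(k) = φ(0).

31

We have gcd(12, 62) = 2 > 1. Taking x_1 = 0 and x_2 = 31: φ(0) = 19 and φ(31) = 12·31 + 19 = 391 ≡ 19 (mod 62).
So φ(0) = φ(31) while 0 ≠ 31, therefore φ is not injective, hence not bijective.
Since φ is not bijective, we find the least positive k with φ(k) = φ(0): this means 12k ≡ 0 (mod 62), i.e. 62 ∣ 12k. Since gcd(12, 62) = 2, dividing through by 2 this holds exactly when 31 ∣ 6k, and as gcd(6, 31) = 1, exactly when 31 ∣ k.
The smallest positive such k is 31.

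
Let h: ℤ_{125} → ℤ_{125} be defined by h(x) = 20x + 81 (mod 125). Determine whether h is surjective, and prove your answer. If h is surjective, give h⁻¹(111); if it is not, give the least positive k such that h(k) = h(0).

By definition, h is surjective if every y in the codomain equals h(x) for some x in the domain.
Since gcd(20, 125) = 5, we have 20x ≡ 0 (mod 5) for all x, so h(x) ≡ 1 (mod 5).
But 0 ≢ 1 (mod 5), so 0 ∈ ℤ_{125} has no preimage. Therefore h is not surjective.
Since h is not surjective, we find the least positive k with h(k) = h(0): this means 20k ≡ 0 (mod 125), i.e. 125 ∣ 20k. Since gcd(20, 125) = 5, dividing through by 5 this holds exactly when 25 ∣ 4k, and as gcd(4, 25) = 1, exactly when 25 ∣ k.
The smallest positive such k is 25.

25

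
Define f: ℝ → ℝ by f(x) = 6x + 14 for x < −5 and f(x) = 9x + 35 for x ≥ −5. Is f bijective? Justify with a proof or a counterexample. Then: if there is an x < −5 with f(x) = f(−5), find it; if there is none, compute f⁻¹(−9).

Both pieces are strictly increasing (slopes 6 and 9), so each is injective on its own interval.
The left piece maps (−∞, −5) onto (−∞, −16); the right piece maps [−5, ∞) onto [−10, ∞).
The images leave a gap (−16 has no preimage), so f is not surjective, hence not bijective.
Because the two images are disjoint, no x < −5 has f(x) = f(−5), so we compute f⁻¹(−9): −9 lies in [−10, ∞), so solve 9x + 35 = −9: x = (−9 − 35)/9 = −44/9.

-44/9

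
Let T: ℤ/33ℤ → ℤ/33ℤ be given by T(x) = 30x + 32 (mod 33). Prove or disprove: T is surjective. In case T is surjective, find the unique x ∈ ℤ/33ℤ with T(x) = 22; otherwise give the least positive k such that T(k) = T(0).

11

By definition, surjectivity means every element of the codomain has a preimage under T.
Since gcd(30, 33) = 3, we have 30x ≡ 0 (mod 3) for all x, so T(x) ≡ 2 (mod 3).
But 0 ≢ 2 (mod 3), so 0 ∈ ℤ/33ℤ has no preimage. Hence T is not surjective.
Since T is not surjective, we find the least positive k with T(k) = T(0): this means 30k ≡ 0 (mod 33), i.e. 33 ∣ 30k. Since gcd(30, 33) = 3, dividing through by 3 this holds exactly when 11 ∣ 10k, and as gcd(10, 11) = 1, exactly when 11 ∣ k.
The smallest positive such k is 11.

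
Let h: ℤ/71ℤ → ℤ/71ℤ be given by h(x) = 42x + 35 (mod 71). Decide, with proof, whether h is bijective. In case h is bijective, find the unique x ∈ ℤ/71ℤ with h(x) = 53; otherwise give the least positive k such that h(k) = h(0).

41

By definition, h is injective when h(u) = h(v) forces u = v.
If h(u) = h(v), then 42u ≡ 42v (mod 71). Because gcd(42, 71) = 1, we may cancel 42 to get u ≡ v (mod 71).
We now compute 42⁻¹ mod 71 explicitly. Euclid's algorithm: 71 = 1·42 + 29, 42 = 1·29 + 13, 29 = 2·13 + 3, 13 = 4·3 + 1; back-substituting gives 1 = 22·42 − 13·71, so 42⁻¹ ≡ 22 (mod 71).
For any y ∈ ℤ/71ℤ, x = 22(y − 35) mod 71 satisfies h(x) = 42·22(y − 35) + 35 ≡ y (since 42·22 ≡ 1 mod 71). So every y has a preimage.
Hence h is bijective.
Since h is bijective, we compute h⁻¹(53): solve 42x + 35 ≡ 53 (mod 71), i.e. 42x ≡ 18 (mod 71).
Multiplying by 42⁻¹ = 22 gives x ≡ 22·18 = 396 = 5·71 + 41 ≡ 41 (mod 71).
Check: h(41) = 42·41 + 35 = 1757 = 24·71 + 53 ≡ 53 (mod 71).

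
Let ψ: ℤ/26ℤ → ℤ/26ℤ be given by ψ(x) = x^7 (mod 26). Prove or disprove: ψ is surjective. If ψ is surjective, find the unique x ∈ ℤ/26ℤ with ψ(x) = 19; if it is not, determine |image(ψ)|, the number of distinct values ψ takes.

7

Computing x^7 mod 26 for each x (by repeated squaring, reducing mod 26 at every step), the values ψ(0), ψ(1), …, ψ(25) are: 0, 1, 24, 3, 4, 21, 20, 19, 18, 9, 10, 15, 12, 13, 14, 11, 16, 17, 8, 7, 6, 5, 22, 23, 2, 25.
Every element of ℤ/26ℤ appears exactly once in this list, so ψ is a bijection, and in particular surjective.
Since ψ is surjective, we read off the preimage of 19 from the same table: ψ(7) = 19, so ψ⁻¹(19) = 7.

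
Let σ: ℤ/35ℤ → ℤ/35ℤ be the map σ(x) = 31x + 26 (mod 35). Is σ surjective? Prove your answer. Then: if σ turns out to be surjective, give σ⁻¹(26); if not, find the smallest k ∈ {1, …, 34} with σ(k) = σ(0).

Since gcd(31, 35) = 1, 31 is invertible modulo 35. Euclid's algorithm: 35 = 1·31 + 4, 31 = 7·4 + 3, 4 = 1·3 + 1; back-substituting gives 1 = 26·31 − 23·35, so 31⁻¹ ≡ 26 (mod 35).
Then y ↦ 26(y − 26) is a two-sided inverse to σ, so every y ∈ ℤ/35ℤ has a preimage.
Thus σ is surjective.
Since σ is surjective, we find σ⁻¹(26): we need 31x ≡ 26 − 26 ≡ 0 (mod 35). Using 31⁻¹ = 26: x ≡ 26·0 = 0, so x = 0.
Check: σ(0) = 31·0 + 26 = 26 ≡ 26 (mod 35).

0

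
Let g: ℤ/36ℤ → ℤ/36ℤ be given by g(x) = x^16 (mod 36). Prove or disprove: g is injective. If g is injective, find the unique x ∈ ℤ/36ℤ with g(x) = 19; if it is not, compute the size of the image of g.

8

g(0) = 0^16 = 0.
g(6): Repeated squaring mod 36: 6^1 ≡ 6, 6^2 ≡ 6² = 36 ≡ 0, 6^4 ≡ 0² = 0, 6^8 ≡ 0² = 0, 6^16 ≡ 0² = 0. So 6^16 ≡ 0 (mod 36).
So g(0) = g(6) = 0 while 0 ≠ 6, hence g is not injective.
Since g is not injective, we determine |image(g)|. Computing x^16 mod 36 for each x (by repeated squaring, reducing mod 36 at every step), the values g(0), g(1), …, g(35) are: 0, 1, 16, 9, 4, 13, 0, 25, 28, 9, 28, 25, 0, 13, 4, 9, 16, 1, 0, 1, 16, 9, 4, 13, 0, 25, 28, 9, 28, 25, 0, 13, 4, 9, 16, 1.
The distinct values are {0, 1, 4, 9, 13, 16, 25, 28}; there are 8 of them.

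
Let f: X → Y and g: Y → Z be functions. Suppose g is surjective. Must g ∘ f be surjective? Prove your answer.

not surjective

No. Take X = {0}, Y = Z = {0, 1, 2, 3}, f(0) = 0, and g = identity (surjective).
Then (g ∘ f)(0) = 0, and 3 ∈ Z has no preimage under g ∘ f, so g ∘ f is not surjective.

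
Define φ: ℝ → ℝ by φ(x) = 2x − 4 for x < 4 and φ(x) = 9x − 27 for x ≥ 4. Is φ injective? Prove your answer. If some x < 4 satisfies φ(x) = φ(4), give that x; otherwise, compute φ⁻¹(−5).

-1/2

Both pieces are strictly increasing (slopes 2 and 9), so each is injective on its own interval.
The left piece maps (−∞, 4) onto (−∞, 4); the right piece maps [4, ∞) onto [9, ∞).
These images are disjoint, so no value is attained by both pieces. Thus φ is injective.
Because the two images are disjoint, no x < 4 has φ(x) = φ(4), so we compute φ⁻¹(−5): −5 lies in (−∞, 4), so solve 2x − 4 = −5: x = (−5 + 4)/2 = −1/2.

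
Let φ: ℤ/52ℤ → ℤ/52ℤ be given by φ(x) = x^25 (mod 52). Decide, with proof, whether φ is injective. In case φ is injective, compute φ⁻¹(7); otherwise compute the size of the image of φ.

39

φ(0) = 0^25 = 0.
φ(26): Repeated squaring mod 52: 26^1 ≡ 26, 26^2 ≡ 26² = 676 ≡ 0, 26^4 ≡ 0² = 0, 26^8 ≡ 0² = 0, 26^16 ≡ 0² = 0. Since 25 = 16 + 8 + 1, 26^25 ≡ 0·0·26: 0·0 = 0, then 0·26 = 0. So 26^25 ≡ 0 (mod 52).
So φ(0) = φ(26) = 0 while 0 ≠ 26, thus φ is not injective.
Since φ is not injective, we determine |image(φ)|. Computing x^25 mod 52 for each x (by repeated squaring, reducing mod 52 at every step), the values φ(0), φ(1), …, φ(51) are: 0, 1, 28, 3, 4, 5, 32, 7, 8, 9, 36, 11, 12, 13, 40, 15, 16, 17, 44, 19, 20, 21, 48, 23, 24, 25, 0, 27, 28, 29, 4, 31, 32, 33, 8, 35, 36, 37, 12, 39, 40, 41, 16, 43, 44, 45, 20, 47, 48, 49, 24, 51.
The distinct values are {0, 1, 3, 4, 5, 7, 8, 9, 11, 12, 13, 15, 16, 17, 19, 20, 21, 23, 24, 25, 27, 28, 29, 31, 32, 33, 35, 36, 37, 39, 40, 41, 43, 44, 45, 47, 48, 49, 51}; there are 39 of them.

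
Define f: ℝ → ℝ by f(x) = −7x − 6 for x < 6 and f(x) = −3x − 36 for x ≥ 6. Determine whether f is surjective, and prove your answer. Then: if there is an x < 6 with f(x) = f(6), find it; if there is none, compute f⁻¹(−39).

Both pieces are strictly decreasing (slopes −7 and −3), so each is injective on its own interval.
The left piece maps (−∞, 6) onto (−48, ∞); the right piece maps [6, ∞) onto (−∞, −54].
The union (−48, ∞) ∪ (−∞, −54] omits the interval between −48 and −54; in particular −48 has no preimage. So f is not surjective.
Because the two images are disjoint, no x < 6 has f(x) = f(6), so we compute f⁻¹(−39): −39 lies in (−48, ∞), so solve −7x − 6 = −39: x = (−39 + 6)/(−7) = 33/7.

33/7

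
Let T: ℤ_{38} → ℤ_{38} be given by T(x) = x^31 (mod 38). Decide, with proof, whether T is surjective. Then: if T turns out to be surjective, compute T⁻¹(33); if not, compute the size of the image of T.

3

Computing x^31 mod 38 for each x (by repeated squaring, reducing mod 38 at every step), the values T(0), T(1), …, T(37) are: 0, 1, 22, 33, 28, 17, 4, 7, 8, 25, 32, 11, 12, 15, 2, 29, 24, 35, 18, 19, 20, 3, 14, 9, 36, 23, 26, 27, 6, 13, 30, 31, 34, 21, 10, 5, 16, 37.
Every element of ℤ_{38} appears exactly once in this list, so T is a bijection, and in particular surjective.
Since T is surjective, we read off the preimage of 33 from the same table: T(3) = 33, so T⁻¹(33) = 3.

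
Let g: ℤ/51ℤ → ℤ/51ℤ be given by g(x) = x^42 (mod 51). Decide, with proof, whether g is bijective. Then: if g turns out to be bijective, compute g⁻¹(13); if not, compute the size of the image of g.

18

g(7): Repeated squaring mod 51: 7^1 ≡ 7, 7^2 ≡ 7² = 49, 7^4 ≡ 49² = 2401 ≡ 4, 7^8 ≡ 4² = 16, 7^16 ≡ 16² = 256 ≡ 1, 7^32 ≡ 1² = 1. Since 42 = 32 + 8 + 2, 7^42 ≡ 1·16·49: 1·16 = 16, then 16·49 = 784 ≡ 19. So 7^42 ≡ 19 (mod 51).
g(10): Repeated squaring mod 51: 10^1 ≡ 10, 10^2 ≡ 10² = 100 ≡ 49, 10^4 ≡ 49² = 2401 ≡ 4, 10^8 ≡ 4² = 16, 10^16 ≡ 16² = 256 ≡ 1, 10^32 ≡ 1² = 1. Since 42 = 32 + 8 + 2, 10^42 ≡ 1·16·49: 1·16 = 16, then 16·49 = 784 ≡ 19. So 10^42 ≡ 19 (mod 51).
So g(7) = g(10) = 19 while 7 ≠ 10, hence g is not injective, hence not bijective.
Since g is not bijective, we determine |image(g)|. Computing x^42 mod 51 for each x (by repeated squaring, reducing mod 51 at every step), the values g(0), g(1), …, g(50) are: 0, 1, 4, 42, 16, 43, 15, 19, 13, 30, 19, 49, 9, 16, 25, 21, 1, 34, 18, 4, 25, 33, 43, 49, 36, 13, 13, 36, 49, 43, 33, 25, 4, 18, 34, 1, 21, 25, 16, 9, 49, 19, 30, 13, 19, 15, 43, 16, 42, 4, 1.
The distinct values are {0, 1, 4, 9, 13, 15, 16, 18, 19, 21, 25, 30, 33, 34, 36, 42, 43, 49}; there are 18 of them.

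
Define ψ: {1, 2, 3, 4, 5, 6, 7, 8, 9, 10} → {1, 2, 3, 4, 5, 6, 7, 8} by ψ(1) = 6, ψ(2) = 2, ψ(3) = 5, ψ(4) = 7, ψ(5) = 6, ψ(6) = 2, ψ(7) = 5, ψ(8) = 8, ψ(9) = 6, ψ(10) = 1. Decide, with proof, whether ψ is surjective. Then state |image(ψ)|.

No element maps to 3, so ψ is not surjective.
The image of ψ is {1, 2, 5, 6, 7, 8}, which has 6 elements.

6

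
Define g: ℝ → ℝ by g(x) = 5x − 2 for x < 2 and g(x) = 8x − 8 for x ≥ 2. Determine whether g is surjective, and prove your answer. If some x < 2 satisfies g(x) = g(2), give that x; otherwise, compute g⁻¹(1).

Both pieces are strictly increasing (slopes 5 and 8), so each is injective on its own interval.
The left piece maps (−∞, 2) onto (−∞, 8); the right piece maps [2, ∞) onto [8, ∞).
These images together cover ℝ, so g is surjective.
Because the two images are disjoint, no x < 2 has g(x) = g(2), so we compute g⁻¹(1): 1 lies in (−∞, 8), so solve 5x − 2 = 1: x = (1 + 2)/5 = 3/5.

3/5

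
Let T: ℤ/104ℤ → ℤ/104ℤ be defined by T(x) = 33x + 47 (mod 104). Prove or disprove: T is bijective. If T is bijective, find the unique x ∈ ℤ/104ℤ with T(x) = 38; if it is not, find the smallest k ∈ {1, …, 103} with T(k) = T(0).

If T(s) = T(t), then 33s ≡ 33t (mod 104). Because gcd(33, 104) = 1, we may cancel 33 to get s ≡ t (mod 104).
We now compute 33⁻¹ mod 104 explicitly. Euclid's algorithm: 104 = 3·33 + 5, 33 = 6·5 + 3, 5 = 1·3 + 2, 3 = 1·2 + 1; back-substituting gives 1 = 41·33 − 13·104, so 33⁻¹ ≡ 41 (mod 104).
Then y ↦ 41(y − 47) is a two-sided inverse to T, so every y ∈ ℤ/104ℤ has a preimage.
So T is bijective.
Since T is bijective, we compute T⁻¹(38): solve 33x + 47 ≡ 38 (mod 104), i.e. 33x ≡ 95 (mod 104).
Multiplying by 33⁻¹ = 41 gives x ≡ 41·95 = 3895 = 37·104 + 47 ≡ 47 (mod 104).
Check: T(47) = 33·47 + 47 = 1598 = 15·104 + 38 ≡ 38 (mod 104).

47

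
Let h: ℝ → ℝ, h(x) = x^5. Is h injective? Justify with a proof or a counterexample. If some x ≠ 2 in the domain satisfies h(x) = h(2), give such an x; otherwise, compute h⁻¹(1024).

4

On ℝ, x ↦ x^5 is strictly increasing (since 5 is odd), so h(u) = h(v) forces u = v. Therefore h is injective.
Since x ↦ x^5 is strictly increasing on ℝ, it is injective there, so no x ≠ 2 in the domain has h(x) = h(2). We therefore compute h⁻¹(1024) = 1024^{1/5} = 4 (indeed 4^5 = 1024).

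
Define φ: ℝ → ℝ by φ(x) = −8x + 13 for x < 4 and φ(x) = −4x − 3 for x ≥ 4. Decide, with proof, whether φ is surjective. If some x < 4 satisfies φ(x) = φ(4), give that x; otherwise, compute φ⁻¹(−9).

Both pieces are strictly decreasing (slopes −8 and −4), so each is injective on its own interval.
The left piece maps (−∞, 4) onto (−19, ∞); the right piece maps [4, ∞) onto (−∞, −19].
These images together cover ℝ, so φ is surjective.
Because the two images are disjoint, no x < 4 has φ(x) = φ(4), so we compute φ⁻¹(−9): −9 lies in (−19, ∞), so solve −8x + 13 = −9: x = (−9 − 13)/(−8) = 11/4.

11/4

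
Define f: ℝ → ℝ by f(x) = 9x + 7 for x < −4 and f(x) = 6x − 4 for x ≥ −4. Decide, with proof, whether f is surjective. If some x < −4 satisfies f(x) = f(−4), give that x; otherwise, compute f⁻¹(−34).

Both pieces are strictly increasing (slopes 9 and 6), so each is injective on its own interval.
The left piece maps (−∞, −4) onto (−∞, −29); the right piece maps [−4, ∞) onto [−28, ∞).
The union (−∞, −29) ∪ [−28, ∞) omits the interval between −29 and −28; in particular −29 has no preimage. So f is not surjective.
Because the two images are disjoint, no x < −4 has f(x) = f(−4), so we compute f⁻¹(−34): −34 lies in (−∞, −29), so solve 9x + 7 = −34: x = (−34 − 7)/9 = −41/9.

-41/9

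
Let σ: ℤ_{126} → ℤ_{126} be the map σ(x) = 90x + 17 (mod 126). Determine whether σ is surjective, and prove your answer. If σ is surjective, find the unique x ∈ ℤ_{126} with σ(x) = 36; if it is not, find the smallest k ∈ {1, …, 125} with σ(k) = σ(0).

7

Since gcd(90, 126) = 18, we have 90x ≡ 0 (mod 18) for all x, so σ(x) ≡ 17 (mod 18).
But 0 ≢ 17 (mod 18), so 0 ∈ ℤ_{126} has no preimage. Hence σ is not surjective.
Since σ is not surjective, we find the least positive k with σ(k) = σ(0): this means 90k ≡ 0 (mod 126), i.e. 126 ∣ 90k. Since gcd(90, 126) = 18, dividing through by 18 this holds exactly when 7 ∣ 5k, and as gcd(5, 7) = 1, exactly when 7 ∣ k.
The smallest positive such k is 7.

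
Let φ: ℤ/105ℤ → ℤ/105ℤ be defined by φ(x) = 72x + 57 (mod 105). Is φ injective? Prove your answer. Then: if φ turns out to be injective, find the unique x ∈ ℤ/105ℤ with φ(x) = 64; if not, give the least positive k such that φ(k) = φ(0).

We have gcd(72, 105) = 3 > 1. Taking s = 0 and t = 35: φ(0) = 57 and φ(35) = 72·35 + 57 = 2577 ≡ 57 (mod 105).
So φ(0) = φ(35) while 0 ≠ 35, thus φ is not injective.
Since φ is not injective, we find the least positive k with φ(k) = φ(0): this means 72k ≡ 0 (mod 105), i.e. 105 ∣ 72k. Since gcd(72, 105) = 3, dividing through by 3 this holds exactly when 35 ∣ 24k, and as gcd(24, 35) = 1, exactly when 35 ∣ k.
The smallest positive such k is 35.

35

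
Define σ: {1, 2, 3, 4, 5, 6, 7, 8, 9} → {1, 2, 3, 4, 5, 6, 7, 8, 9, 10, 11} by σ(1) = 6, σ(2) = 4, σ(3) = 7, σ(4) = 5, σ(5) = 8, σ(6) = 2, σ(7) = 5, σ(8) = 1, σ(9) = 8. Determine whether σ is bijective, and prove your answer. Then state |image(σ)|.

σ(4) = 5 = σ(7) with 4 ≠ 7, so σ is not injective, hence not bijective.
The image of σ is {1, 2, 4, 5, 6, 7, 8}, which has 7 elements.

7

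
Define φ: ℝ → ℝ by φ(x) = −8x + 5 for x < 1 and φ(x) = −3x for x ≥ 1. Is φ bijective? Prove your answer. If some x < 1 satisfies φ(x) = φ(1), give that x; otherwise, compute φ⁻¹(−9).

3

Both pieces are strictly decreasing (slopes −8 and −3), so each is injective on its own interval.
The left piece maps (−∞, 1) onto (−3, ∞); the right piece maps [1, ∞) onto (−∞, −3].
Since −3 = −3, the images partition ℝ: φ is injective and surjective, hence bijective.
Because the two images are disjoint, no x < 1 has φ(x) = φ(1), so we compute φ⁻¹(−9): −9 lies in (−∞, −3], so solve −3x = −9: x = (−9 − 0)/(−3) = 3.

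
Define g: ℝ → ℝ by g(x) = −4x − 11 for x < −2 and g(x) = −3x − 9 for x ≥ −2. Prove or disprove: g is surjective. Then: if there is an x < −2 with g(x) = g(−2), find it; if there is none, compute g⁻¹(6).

Both pieces are strictly decreasing (slopes −4 and −3), so each is injective on its own interval.
The left piece maps (−∞, −2) onto (−3, ∞); the right piece maps [−2, ∞) onto (−∞, −3].
These images together cover ℝ, so g is surjective.
Because the two images are disjoint, no x < −2 has g(x) = g(−2), so we compute g⁻¹(6): 6 lies in (−3, ∞), so solve −4x − 11 = 6: x = (6 + 11)/(−4) = −17/4.

-17/4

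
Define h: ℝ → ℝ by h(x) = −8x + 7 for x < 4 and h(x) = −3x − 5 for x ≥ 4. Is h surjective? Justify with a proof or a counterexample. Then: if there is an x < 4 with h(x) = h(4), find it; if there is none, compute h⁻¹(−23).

3

Both pieces are strictly decreasing (slopes −8 and −3), so each is injective on its own interval.
The left piece maps (−∞, 4) onto (−25, ∞); the right piece maps [4, ∞) onto (−∞, −17].
The union (−25, ∞) ∪ (−∞, −17] covers ℝ, so h is surjective.
For the follow-up: the images overlap, so an x < 4 with h(x) = h(4) exists. h(4) = −17; solving −8x + 7 = −17 for x < 4 gives x = (−17 − 7)/(−8) = 3.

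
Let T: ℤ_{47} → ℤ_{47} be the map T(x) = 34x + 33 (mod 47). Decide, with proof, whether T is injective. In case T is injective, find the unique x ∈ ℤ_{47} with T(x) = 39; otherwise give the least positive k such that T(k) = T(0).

14

Suppose T(s) = T(t) in ℤ_{47}. Then 34s + 33 ≡ 34t + 33 (mod 47), so 34(s − t) ≡ 0 (mod 47).
Since gcd(34, 47) = 1, 34 is invertible modulo 47, therefore s − t ≡ 0 (mod 47), i.e. s = t.
Thus T is injective.
We now compute 34⁻¹ mod 47 explicitly. Euclid's algorithm: 47 = 1·34 + 13, 34 = 2·13 + 8, 13 = 1·8 + 5, 8 = 1·5 + 3, 5 = 1·3 + 2, 3 = 1·2 + 1; back-substituting gives 1 = 18·34 − 13·47, so 34⁻¹ ≡ 18 (mod 47).
Since T is injective, we find T⁻¹(39): we need 34x ≡ 39 − 33 ≡ 6 (mod 47). Using 34⁻¹ = 18: x ≡ 18·6 = 108 = 2·47 + 14, so x = 14.
Check: T(14) = 34·14 + 33 = 509 = 10·47 + 39 ≡ 39 (mod 47).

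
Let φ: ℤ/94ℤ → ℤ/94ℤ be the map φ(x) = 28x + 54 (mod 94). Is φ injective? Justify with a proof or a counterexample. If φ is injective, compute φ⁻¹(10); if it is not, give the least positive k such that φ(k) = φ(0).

47

Recall that φ is injective when φ(u) = φ(v) forces u = v.
We have gcd(28, 94) = 2 > 1. Taking u = 0 and v = 47: φ(0) = 54 and φ(47) = 28·47 + 54 = 1370 ≡ 54 (mod 94).
So φ(0) = φ(47) while 0 ≠ 47, hence φ is not injective.
Since φ is not injective, we find the least positive k with φ(k) = φ(0): this means 28k ≡ 0 (mod 94), i.e. 94 ∣ 28k. Since gcd(28, 94) = 2, dividing through by 2 this holds exactly when 47 ∣ 14k, and as gcd(14, 47) = 1, exactly when 47 ∣ k.
The smallest positive such k is 47.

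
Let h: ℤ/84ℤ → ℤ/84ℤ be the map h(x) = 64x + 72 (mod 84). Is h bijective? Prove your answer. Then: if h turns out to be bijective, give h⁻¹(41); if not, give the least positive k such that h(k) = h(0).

21

We have gcd(64, 84) = 4 > 1. Taking u = 0 and v = 21: h(0) = 72 and h(21) = 64·21 + 72 = 1416 ≡ 72 (mod 84).
So h(0) = h(21) while 0 ≠ 21, therefore h is not injective, hence not bijective.
Since h is not bijective, we find the least positive k with h(k) = h(0): this means 64k ≡ 0 (mod 84), i.e. 84 ∣ 64k. Since gcd(64, 84) = 4, dividing through by 4 this holds exactly when 21 ∣ 16k, and as gcd(16, 21) = 1, exactly when 21 ∣ k.
The smallest positive such k is 21.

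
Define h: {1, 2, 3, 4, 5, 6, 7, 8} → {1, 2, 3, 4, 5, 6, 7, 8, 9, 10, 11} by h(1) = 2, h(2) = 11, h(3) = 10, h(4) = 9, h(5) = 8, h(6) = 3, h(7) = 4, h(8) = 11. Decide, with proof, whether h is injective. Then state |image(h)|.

h(2) = 11 = h(8) with 2 ≠ 8, so h is not injective.
The image of h is {2, 3, 4, 8, 9, 10, 11}, which has 7 elements.

7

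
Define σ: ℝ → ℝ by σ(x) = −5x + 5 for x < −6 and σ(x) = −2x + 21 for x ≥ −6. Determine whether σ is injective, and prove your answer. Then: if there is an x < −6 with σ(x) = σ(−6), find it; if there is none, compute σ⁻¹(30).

-9/2

Both pieces are strictly decreasing (slopes −5 and −2), so each is injective on its own interval.
The left piece maps (−∞, −6) onto (35, ∞); the right piece maps [−6, ∞) onto (−∞, 33].
These images are disjoint, so no value is attained by both pieces. Hence σ is injective.
Because the two images are disjoint, no x < −6 has σ(x) = σ(−6), so we compute σ⁻¹(30): 30 lies in (−∞, 33], so solve −2x + 21 = 30: x = (30 − 21)/(−2) = −9/2.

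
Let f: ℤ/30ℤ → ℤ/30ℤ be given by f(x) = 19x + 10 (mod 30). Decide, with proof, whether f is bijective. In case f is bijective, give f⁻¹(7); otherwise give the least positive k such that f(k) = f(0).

If f(x_1) = f(x_2), then 19x_1 ≡ 19x_2 (mod 30). Because gcd(19, 30) = 1, we may cancel 19 to get x_1 ≡ x_2 (mod 30).
We now compute 19⁻¹ mod 30 explicitly. Euclid's algorithm: 30 = 1·19 + 11, 19 = 1·11 + 8, 11 = 1·8 + 3, 8 = 2·3 + 2, 3 = 1·2 + 1; back-substituting gives 1 = 19·19 − 12·30, so 19⁻¹ ≡ 19 (mod 30).
For any y ∈ ℤ/30ℤ, x = 19(y − 10) mod 30 satisfies f(x) = 19·19(y − 10) + 10 ≡ y (since 19·19 ≡ 1 mod 30). So every y has a preimage.
Thus f is bijective.
Since f is bijective, we find f⁻¹(7): we need 19x ≡ 7 − 10 ≡ 27 (mod 30). Using 19⁻¹ = 19: x ≡ 19·27 = 513 = 17·30 + 3, so x = 3.
Check: f(3) = 19·3 + 10 = 67 = 2·30 + 7 ≡ 7 (mod 30).

3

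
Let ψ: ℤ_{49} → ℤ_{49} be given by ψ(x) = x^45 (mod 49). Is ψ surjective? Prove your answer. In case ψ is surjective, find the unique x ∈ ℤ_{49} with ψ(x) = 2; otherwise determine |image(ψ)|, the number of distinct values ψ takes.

ψ(3): Repeated squaring mod 49: 3^1 ≡ 3, 3^2 ≡ 3² = 9, 3^4 ≡ 9² = 81 ≡ 32, 3^8 ≡ 32² = 1024 ≡ 44, 3^16 ≡ 44² = 1936 ≡ 25, 3^32 ≡ 25² = 625 ≡ 37. Since 45 = 32 + 8 + 4 + 1, 3^45 ≡ 37·44·32·3: 37·44 = 1628 ≡ 11, then 11·32 = 352 ≡ 9, then 9·3 = 27. So 3^45 ≡ 27 (mod 49).
ψ(5): Repeated squaring mod 49: 5^1 ≡ 5, 5^2 ≡ 5² = 25, 5^4 ≡ 25² = 625 ≡ 37, 5^8 ≡ 37² = 1369 ≡ 46, 5^16 ≡ 46² = 2116 ≡ 9, 5^32 ≡ 9² = 81 ≡ 32. Since 45 = 32 + 8 + 4 + 1, 5^45 ≡ 32·46·37·5: 32·46 = 1472 ≡ 2, then 2·37 = 74 ≡ 25, then 25·5 = 125 ≡ 27. So 5^45 ≡ 27 (mod 49).
So ψ(3) = ψ(5) = 27 while 3 ≠ 5, hence ψ is not injective.
A non-injective map from the 49-element set ℤ_{49} to itself takes at most 48 distinct values, so it cannot be surjective. Thus ψ is not surjective.
Since ψ is not surjective, we determine |image(ψ)|. Computing x^45 mod 49 for each x (by repeated squaring, reducing mod 49 at every step), the values ψ(0), ψ(1), …, ψ(48) are: 0, 1, 8, 27, 15, 27, 20, 0, 22, 43, 20, 8, 13, 41, 0, 43, 29, 13, 1, 48, 13, 0, 15, 15, 6, 43, 34, 34, 0, 36, 1, 48, 36, 20, 6, 0, 8, 36, 41, 29, 6, 27, 0, 29, 22, 34, 22, 41, 48.
The distinct values are {0, 1, 6, 8, 13, 15, 20, 22, 27, 29, 34, 36, 41, 43, 48}; there are 15 of them.

15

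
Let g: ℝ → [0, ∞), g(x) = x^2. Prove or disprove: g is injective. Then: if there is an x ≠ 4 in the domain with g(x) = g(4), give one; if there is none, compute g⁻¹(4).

g(4) = 16 = (−4)^2 = g(−4) (since 2 is even), with 4 ≠ −4. So g is not injective.
For the follow-up, such an x exists: taking x = −4 ∈ ℝ gives g(−4) = 16 = g(4) with −4 ≠ 4.

-4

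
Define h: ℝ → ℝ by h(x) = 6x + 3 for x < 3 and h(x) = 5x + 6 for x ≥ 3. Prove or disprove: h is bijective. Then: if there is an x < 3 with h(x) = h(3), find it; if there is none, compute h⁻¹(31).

5

Both pieces are strictly increasing (slopes 6 and 5), so each is injective on its own interval.
The left piece maps (−∞, 3) onto (−∞, 21); the right piece maps [3, ∞) onto [21, ∞).
Since 21 = 21, the images partition ℝ: h is injective and surjective, hence bijective.
Because the two images are disjoint, no x < 3 has h(x) = h(3), so we compute h⁻¹(31): 31 lies in [21, ∞), so solve 5x + 6 = 31: x = (31 − 6)/5 = 5.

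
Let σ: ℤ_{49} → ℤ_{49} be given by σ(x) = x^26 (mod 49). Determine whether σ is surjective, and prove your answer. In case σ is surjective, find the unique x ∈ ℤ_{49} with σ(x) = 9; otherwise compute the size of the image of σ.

σ(0) = 0^26 = 0.
σ(7): Repeated squaring mod 49: 7^1 ≡ 7, 7^2 ≡ 7² = 49 ≡ 0, 7^4 ≡ 0² = 0, 7^8 ≡ 0² = 0, 7^16 ≡ 0² = 0. Since 26 = 16 + 8 + 2, 7^26 ≡ 0·0·0: 0·0 = 0, then 0·0 = 0. So 7^26 ≡ 0 (mod 49).
So σ(0) = σ(7) = 0 while 0 ≠ 7, thus σ is not injective.
A non-injective map from the 49-element set ℤ_{49} to itself takes at most 48 distinct values, so it cannot be surjective. Hence σ is not surjective.
Since σ is not surjective, we determine |image(σ)|. Computing x^26 mod 49 for each x (by repeated squaring, reducing mod 49 at every step), the values σ(0), σ(1), …, σ(48) are: 0, 1, 32, 2, 44, 11, 15, 0, 36, 4, 9, 37, 39, 29, 0, 22, 25, 16, 30, 18, 43, 0, 8, 46, 23, 23, 46, 8, 0, 43, 18, 30, 16, 25, 22, 0, 29, 39, 37, 9, 4, 36, 0, 15, 11, 44, 2, 32, 1.
The distinct values are {0, 1, 2, 4, 8, 9, 11, 15, 16, 18, 22, 23, 25, 29, 30, 32, 36, 37, 39, 43, 44, 46}; there are 22 of them.

22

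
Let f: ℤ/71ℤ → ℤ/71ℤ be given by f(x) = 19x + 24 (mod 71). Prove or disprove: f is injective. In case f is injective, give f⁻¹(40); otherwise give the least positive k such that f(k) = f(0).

Suppose f(x_1) = f(x_2) in ℤ/71ℤ. Then 19x_1 + 24 ≡ 19x_2 + 24 (mod 71), so 19(x_1 − x_2) ≡ 0 (mod 71).
Since gcd(19, 71) = 1, 19 is invertible modulo 71, thus x_1 − x_2 ≡ 0 (mod 71), i.e. x_1 = x_2.
Therefore f is injective.
We now compute 19⁻¹ mod 71 explicitly. Euclid's algorithm: 71 = 3·19 + 14, 19 = 1·14 + 5, 14 = 2·5 + 4, 5 = 1·4 + 1; back-substituting gives 1 = 15·19 − 4·71, so 19⁻¹ ≡ 15 (mod 71).
Since f is injective, we compute f⁻¹(40): solve 19x + 24 ≡ 40 (mod 71), i.e. 19x ≡ 16 (mod 71).
Multiplying by 19⁻¹ = 15 gives x ≡ 15·16 = 240 = 3·71 + 27 ≡ 27 (mod 71).
Check: f(27) = 19·27 + 24 = 537 = 7·71 + 40 ≡ 40 (mod 71).

27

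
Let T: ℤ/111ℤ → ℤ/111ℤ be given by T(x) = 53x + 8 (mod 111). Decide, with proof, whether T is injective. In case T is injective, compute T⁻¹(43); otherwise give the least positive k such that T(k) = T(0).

97

By definition, T is injective if T(x_1) = T(x_2) implies x_1 = x_2.
If T(x_1) = T(x_2), then 53x_1 ≡ 53x_2 (mod 111). Because gcd(53, 111) = 1, we may cancel 53 to get x_1 ≡ x_2 (mod 111).
Hence T is injective.
We now compute 53⁻¹ mod 111 explicitly. Euclid's algorithm: 111 = 2·53 + 5, 53 = 10·5 + 3, 5 = 1·3 + 2, 3 = 1·2 + 1; back-substituting gives 1 = 44·53 − 21·111, so 53⁻¹ ≡ 44 (mod 111).
Since T is injective, we compute T⁻¹(43): solve 53x + 8 ≡ 43 (mod 111), i.e. 53x ≡ 35 (mod 111).
Multiplying by 53⁻¹ = 44 gives x ≡ 44·35 = 1540 = 13·111 + 97 ≡ 97 (mod 111).
Check: T(97) = 53·97 + 8 = 5149 = 46·111 + 43 ≡ 43 (mod 111).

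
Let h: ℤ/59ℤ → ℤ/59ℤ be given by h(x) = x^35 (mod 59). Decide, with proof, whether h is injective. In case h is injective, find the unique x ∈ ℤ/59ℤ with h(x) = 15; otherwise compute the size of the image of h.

45

Since 59 is prime, the nonzero elements of ℤ/59ℤ form a cyclic group of order 58.
As gcd(35, 58) = 1, raising to the 35th power is a bijection on this group: if s^35 ≡ t^35 then (st^{−1})^35 = 1, and the only element of order dividing gcd(35, 58) = 1 is 1, so s = t.
With h(0) = 0 this makes h injective on all of ℤ/59ℤ, hence bijective (finite equal-size domain and codomain). In particular h is injective.
Since h is injective, we find the preimage of 15. The inverse of x ↦ x^35 on (ℤ/59ℤ)^× is x ↦ x^5, because 35·5 = 175 = 3·58 + 1 ≡ 1 (mod 58) and x^{58} = 1 for x ≠ 0 (Fermat). So h⁻¹(15) = 15^5 mod 59.
Repeated squaring mod 59: 15^1 ≡ 15, 15^2 ≡ 15² = 225 ≡ 48, 15^4 ≡ 48² = 2304 ≡ 3. Since 5 = 4 + 1, 15^5 ≡ 3·15: 3·15 = 45. So 15^5 ≡ 45 (mod 59).
Hence h⁻¹(15) = 45.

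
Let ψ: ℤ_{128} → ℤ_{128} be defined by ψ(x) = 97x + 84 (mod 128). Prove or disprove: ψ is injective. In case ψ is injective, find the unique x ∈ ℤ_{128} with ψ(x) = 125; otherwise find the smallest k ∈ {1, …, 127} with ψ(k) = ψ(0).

73

By definition, ψ is injective when ψ(a) = ψ(b) forces a = b.
If ψ(a) = ψ(b), then 97a ≡ 97b (mod 128). Because gcd(97, 128) = 1, we may cancel 97 to get a ≡ b (mod 128).
Therefore ψ is injective.
We now compute 97⁻¹ mod 128 explicitly. Euclid's algorithm: 128 = 1·97 + 31, 97 = 3·31 + 4, 31 = 7·4 + 3, 4 = 1·3 + 1; back-substituting gives 1 = 33·97 − 25·128, so 97⁻¹ ≡ 33 (mod 128).
Since ψ is injective, we compute ψ⁻¹(125): solve 97x + 84 ≡ 125 (mod 128), i.e. 97x ≡ 41 (mod 128).
Multiplying by 97⁻¹ = 33 gives x ≡ 33·41 = 1353 = 10·128 + 73 ≡ 73 (mod 128).
Check: ψ(73) = 97·73 + 84 = 7165 = 55·128 + 125 ≡ 125 (mod 128).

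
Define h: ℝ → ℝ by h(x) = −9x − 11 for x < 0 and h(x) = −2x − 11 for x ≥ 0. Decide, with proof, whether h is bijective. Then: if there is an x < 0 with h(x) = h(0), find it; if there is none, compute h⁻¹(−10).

-1/9

Both pieces are strictly decreasing (slopes −9 and −2), so each is injective on its own interval.
The left piece maps (−∞, 0) onto (−11, ∞); the right piece maps [0, ∞) onto (−∞, −11].
Since −11 = −11, the images partition ℝ: h is injective and surjective, hence bijective.
Because the two images are disjoint, no x < 0 has h(x) = h(0), so we compute h⁻¹(−10): −10 lies in (−11, ∞), so solve −9x − 11 = −10: x = (−10 + 11)/(−9) = −1/9.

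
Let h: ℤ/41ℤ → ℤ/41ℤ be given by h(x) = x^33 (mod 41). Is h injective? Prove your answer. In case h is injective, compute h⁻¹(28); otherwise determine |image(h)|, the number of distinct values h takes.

12

Since 41 is prime, the nonzero elements of ℤ/41ℤ form a cyclic group of order 40.
As gcd(33, 40) = 1, raising to the 33rd power is a bijection on this group: if u^33 ≡ v^33 then (uv^{−1})^33 = 1, and the only element of order dividing gcd(33, 40) = 1 is 1, so u = v.
With h(0) = 0 this makes h injective on all of ℤ/41ℤ, hence bijective (finite equal-size domain and codomain). In particular h is injective.
Since h is injective, we find the preimage of 28. The inverse of x ↦ x^33 on (ℤ/41ℤ)^× is x ↦ x^17, because 33·17 = 561 = 14·40 + 1 ≡ 1 (mod 40) and x^{40} = 1 for x ≠ 0 (Fermat). So h⁻¹(28) = 28^17 mod 41.
Repeated squaring mod 41: 28^1 ≡ 28, 28^2 ≡ 28² = 784 ≡ 5, 28^4 ≡ 5² = 25, 28^8 ≡ 25² = 625 ≡ 10, 28^16 ≡ 10² = 100 ≡ 18. Since 17 = 16 + 1, 28^17 ≡ 18·28: 18·28 = 504 ≡ 12. So 28^17 ≡ 12 (mod 41).
Hence h⁻¹(28) = 12.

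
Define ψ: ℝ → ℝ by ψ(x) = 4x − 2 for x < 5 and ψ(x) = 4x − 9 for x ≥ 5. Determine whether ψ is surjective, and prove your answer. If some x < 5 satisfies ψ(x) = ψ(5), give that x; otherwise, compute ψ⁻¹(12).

Both pieces are strictly increasing (slopes 4 and 4), so each is injective on its own interval.
The left piece maps (−∞, 5) onto (−∞, 18); the right piece maps [5, ∞) onto [11, ∞).
The union (−∞, 18) ∪ [11, ∞) covers ℝ, so ψ is surjective.
For the follow-up: the images overlap, so an x < 5 with ψ(x) = ψ(5) exists. ψ(5) = 11; solving 4x − 2 = 11 for x < 5 gives x = (11 + 2)/4 = 13/4.

13/4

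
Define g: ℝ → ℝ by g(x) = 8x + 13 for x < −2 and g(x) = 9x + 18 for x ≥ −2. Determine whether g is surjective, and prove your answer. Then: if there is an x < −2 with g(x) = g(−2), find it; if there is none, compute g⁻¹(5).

Both pieces are strictly increasing (slopes 8 and 9), so each is injective on its own interval.
The left piece maps (−∞, −2) onto (−∞, −3); the right piece maps [−2, ∞) onto [0, ∞).
The union (−∞, −3) ∪ [0, ∞) omits the interval between −3 and 0; in particular −3 has no preimage. So g is not surjective.
Because the two images are disjoint, no x < −2 has g(x) = g(−2), so we compute g⁻¹(5): 5 lies in [0, ∞), so solve 9x + 18 = 5: x = (5 − 18)/9 = −13/9.

-13/9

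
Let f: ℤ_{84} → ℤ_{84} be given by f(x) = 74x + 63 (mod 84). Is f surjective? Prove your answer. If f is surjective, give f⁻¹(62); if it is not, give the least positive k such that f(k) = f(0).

42

Recall: surjectivity means every element of the codomain has a preimage under f.
Since gcd(74, 84) = 2, we have 74x ≡ 0 (mod 2) for all x, so f(x) ≡ 1 (mod 2).
But 0 ≢ 1 (mod 2), so 0 ∈ ℤ_{84} has no preimage. Hence f is not surjective.
Since f is not surjective, we find the least positive k with f(k) = f(0): this means 74k ≡ 0 (mod 84), i.e. 84 ∣ 74k. Since gcd(74, 84) = 2, dividing through by 2 this holds exactly when 42 ∣ 37k, and as gcd(37, 42) = 1, exactly when 42 ∣ k.
The smallest positive such k is 42.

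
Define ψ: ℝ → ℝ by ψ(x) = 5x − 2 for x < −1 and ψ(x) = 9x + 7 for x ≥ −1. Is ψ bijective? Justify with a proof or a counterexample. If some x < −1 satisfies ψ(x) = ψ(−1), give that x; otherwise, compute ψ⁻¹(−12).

Both pieces are strictly increasing (slopes 5 and 9), so each is injective on its own interval.
The left piece maps (−∞, −1) onto (−∞, −7); the right piece maps [−1, ∞) onto [−2, ∞).
The images leave a gap (−7 has no preimage), so ψ is not surjective, hence not bijective.
Because the two images are disjoint, no x < −1 has ψ(x) = ψ(−1), so we compute ψ⁻¹(−12): −12 lies in (−∞, −7), so solve 5x − 2 = −12: x = (−12 + 2)/5 = −2.

-2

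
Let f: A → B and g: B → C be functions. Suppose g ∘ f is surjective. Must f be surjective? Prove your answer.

No. Take A = {1, 2, 3}, B = {1, 2, 3, 4, 5, 6}, C = {1}, f(a) = 1 for every a ∈ A, and g(b) = 1 for every b ∈ B.
Then g ∘ f is surjective onto {1}, but 6 ∈ B has no preimage under f, so f is not surjective.

not surjective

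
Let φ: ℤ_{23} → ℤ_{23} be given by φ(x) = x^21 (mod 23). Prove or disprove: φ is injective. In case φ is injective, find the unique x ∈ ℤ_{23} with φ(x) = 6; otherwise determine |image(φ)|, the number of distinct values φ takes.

4

Since 23 is prime, the nonzero elements of ℤ_{23} form a cyclic group of order 22.
As gcd(21, 22) = 1, raising to the 21st power is a bijection on this group: if u^21 ≡ v^21 then (uv^{−1})^21 = 1, and the only element of order dividing gcd(21, 22) = 1 is 1, so u = v.
With φ(0) = 0 this makes φ injective on all of ℤ_{23}, hence bijective (finite equal-size domain and codomain). In particular φ is injective.
Since φ is injective, we find the preimage of 6. The inverse of x ↦ x^21 on (ℤ_{23})^× is x ↦ x^21, because 21·21 = 441 = 20·22 + 1 ≡ 1 (mod 22) and x^{22} = 1 for x ≠ 0 (Fermat). So φ⁻¹(6) = 6^21 mod 23.
Repeated squaring mod 23: 6^1 ≡ 6, 6^2 ≡ 6² = 36 ≡ 13, 6^4 ≡ 13² = 169 ≡ 8, 6^8 ≡ 8² = 64 ≡ 18, 6^16 ≡ 18² = 324 ≡ 2. Since 21 = 16 + 4 + 1, 6^21 ≡ 2·8·6: 2·8 = 16, then 16·6 = 96 ≡ 4. So 6^21 ≡ 4 (mod 23).
Hence φ⁻¹(6) = 4.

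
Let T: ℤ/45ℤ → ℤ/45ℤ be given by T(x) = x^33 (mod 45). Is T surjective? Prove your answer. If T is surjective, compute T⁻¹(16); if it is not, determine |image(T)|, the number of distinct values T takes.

T(0) = 0^33 = 0.
T(15): Repeated squaring mod 45: 15^1 ≡ 15, 15^2 ≡ 15² = 225 ≡ 0, 15^4 ≡ 0² = 0, 15^8 ≡ 0² = 0, 15^16 ≡ 0² = 0, 15^32 ≡ 0² = 0. Since 33 = 32 + 1, 15^33 ≡ 0·15: 0·15 = 0. So 15^33 ≡ 0 (mod 45).
So T(0) = T(15) = 0 while 0 ≠ 15, hence T is not injective.
A non-injective map from the 45-element set ℤ/45ℤ to itself takes at most 44 distinct values, so it cannot be surjective. Therefore T is not surjective.
Since T is not surjective, we determine |image(T)|. Computing x^33 mod 45 for each x (by repeated squaring, reducing mod 45 at every step), the values T(0), T(1), …, T(44) are: 0, 1, 17, 18, 19, 35, 36, 37, 8, 9, 10, 26, 27, 28, 44, 0, 1, 17, 18, 19, 35, 36, 37, 8, 9, 10, 26, 27, 28, 44, 0, 1, 17, 18, 19, 35, 36, 37, 8, 9, 10, 26, 27, 28, 44.
The distinct values are {0, 1, 8, 9, 10, 17, 18, 19, 26, 27, 28, 35, 36, 37, 44}; there are 15 of them.

15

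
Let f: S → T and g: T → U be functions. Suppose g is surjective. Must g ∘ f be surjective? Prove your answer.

No. Take S = {1}, T = U = {1, 2, 3, 4}, f(1) = 1, and g = identity (surjective).
Then (g ∘ f)(1) = 1, and 4 ∈ U has no preimage under g ∘ f, so g ∘ f is not surjective.

not surjective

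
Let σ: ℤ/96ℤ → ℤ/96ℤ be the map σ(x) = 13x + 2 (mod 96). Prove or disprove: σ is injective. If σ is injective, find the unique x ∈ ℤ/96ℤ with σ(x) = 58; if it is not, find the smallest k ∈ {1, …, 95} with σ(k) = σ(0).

Suppose σ(a) = σ(b) in ℤ/96ℤ. Then 13a + 2 ≡ 13b + 2 (mod 96), thus 13(a − b) ≡ 0 (mod 96).
Since gcd(13, 96) = 1, 13 is invertible modulo 96, thus a − b ≡ 0 (mod 96), i.e. a = b.
Therefore σ is injective.
We now compute 13⁻¹ mod 96 explicitly. Euclid's algorithm: 96 = 7·13 + 5, 13 = 2·5 + 3, 5 = 1·3 + 2, 3 = 1·2 + 1; back-substituting gives 1 = 37·13 − 5·96, so 13⁻¹ ≡ 37 (mod 96).
Since σ is injective, we find σ⁻¹(58): we need 13x ≡ 58 − 2 ≡ 56 (mod 96). Using 13⁻¹ = 37: x ≡ 37·56 = 2072 = 21·96 + 56, so x = 56.
Check: σ(56) = 13·56 + 2 = 730 = 7·96 + 58 ≡ 58 (mod 96).

56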